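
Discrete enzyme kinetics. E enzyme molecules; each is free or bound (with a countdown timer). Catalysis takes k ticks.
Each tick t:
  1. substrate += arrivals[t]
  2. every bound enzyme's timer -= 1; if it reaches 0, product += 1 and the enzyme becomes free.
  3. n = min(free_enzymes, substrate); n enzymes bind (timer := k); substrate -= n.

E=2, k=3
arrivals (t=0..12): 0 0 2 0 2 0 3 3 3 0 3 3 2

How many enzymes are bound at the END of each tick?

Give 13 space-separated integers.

Answer: 0 0 2 2 2 2 2 2 2 2 2 2 2

Derivation:
t=0: arr=0 -> substrate=0 bound=0 product=0
t=1: arr=0 -> substrate=0 bound=0 product=0
t=2: arr=2 -> substrate=0 bound=2 product=0
t=3: arr=0 -> substrate=0 bound=2 product=0
t=4: arr=2 -> substrate=2 bound=2 product=0
t=5: arr=0 -> substrate=0 bound=2 product=2
t=6: arr=3 -> substrate=3 bound=2 product=2
t=7: arr=3 -> substrate=6 bound=2 product=2
t=8: arr=3 -> substrate=7 bound=2 product=4
t=9: arr=0 -> substrate=7 bound=2 product=4
t=10: arr=3 -> substrate=10 bound=2 product=4
t=11: arr=3 -> substrate=11 bound=2 product=6
t=12: arr=2 -> substrate=13 bound=2 product=6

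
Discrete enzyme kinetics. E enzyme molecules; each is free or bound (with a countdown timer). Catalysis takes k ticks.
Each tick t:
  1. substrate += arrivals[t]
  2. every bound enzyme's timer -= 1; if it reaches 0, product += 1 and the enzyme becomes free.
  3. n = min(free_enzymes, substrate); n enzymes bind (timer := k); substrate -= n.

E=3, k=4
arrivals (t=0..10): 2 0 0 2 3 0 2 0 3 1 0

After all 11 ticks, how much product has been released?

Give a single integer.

t=0: arr=2 -> substrate=0 bound=2 product=0
t=1: arr=0 -> substrate=0 bound=2 product=0
t=2: arr=0 -> substrate=0 bound=2 product=0
t=3: arr=2 -> substrate=1 bound=3 product=0
t=4: arr=3 -> substrate=2 bound=3 product=2
t=5: arr=0 -> substrate=2 bound=3 product=2
t=6: arr=2 -> substrate=4 bound=3 product=2
t=7: arr=0 -> substrate=3 bound=3 product=3
t=8: arr=3 -> substrate=4 bound=3 product=5
t=9: arr=1 -> substrate=5 bound=3 product=5
t=10: arr=0 -> substrate=5 bound=3 product=5

Answer: 5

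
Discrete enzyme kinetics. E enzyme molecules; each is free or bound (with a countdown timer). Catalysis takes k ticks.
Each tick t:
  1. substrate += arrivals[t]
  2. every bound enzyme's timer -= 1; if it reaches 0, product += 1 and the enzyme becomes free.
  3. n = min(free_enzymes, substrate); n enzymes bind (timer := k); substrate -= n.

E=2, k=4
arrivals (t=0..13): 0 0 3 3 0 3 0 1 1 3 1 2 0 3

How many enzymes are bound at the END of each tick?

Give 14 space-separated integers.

t=0: arr=0 -> substrate=0 bound=0 product=0
t=1: arr=0 -> substrate=0 bound=0 product=0
t=2: arr=3 -> substrate=1 bound=2 product=0
t=3: arr=3 -> substrate=4 bound=2 product=0
t=4: arr=0 -> substrate=4 bound=2 product=0
t=5: arr=3 -> substrate=7 bound=2 product=0
t=6: arr=0 -> substrate=5 bound=2 product=2
t=7: arr=1 -> substrate=6 bound=2 product=2
t=8: arr=1 -> substrate=7 bound=2 product=2
t=9: arr=3 -> substrate=10 bound=2 product=2
t=10: arr=1 -> substrate=9 bound=2 product=4
t=11: arr=2 -> substrate=11 bound=2 product=4
t=12: arr=0 -> substrate=11 bound=2 product=4
t=13: arr=3 -> substrate=14 bound=2 product=4

Answer: 0 0 2 2 2 2 2 2 2 2 2 2 2 2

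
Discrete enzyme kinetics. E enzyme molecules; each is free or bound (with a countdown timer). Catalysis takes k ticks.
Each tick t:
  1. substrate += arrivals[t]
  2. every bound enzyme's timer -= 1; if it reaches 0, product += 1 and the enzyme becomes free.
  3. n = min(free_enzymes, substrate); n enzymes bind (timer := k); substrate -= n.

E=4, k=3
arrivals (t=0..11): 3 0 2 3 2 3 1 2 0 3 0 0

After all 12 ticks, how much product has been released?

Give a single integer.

Answer: 12

Derivation:
t=0: arr=3 -> substrate=0 bound=3 product=0
t=1: arr=0 -> substrate=0 bound=3 product=0
t=2: arr=2 -> substrate=1 bound=4 product=0
t=3: arr=3 -> substrate=1 bound=4 product=3
t=4: arr=2 -> substrate=3 bound=4 product=3
t=5: arr=3 -> substrate=5 bound=4 product=4
t=6: arr=1 -> substrate=3 bound=4 product=7
t=7: arr=2 -> substrate=5 bound=4 product=7
t=8: arr=0 -> substrate=4 bound=4 product=8
t=9: arr=3 -> substrate=4 bound=4 product=11
t=10: arr=0 -> substrate=4 bound=4 product=11
t=11: arr=0 -> substrate=3 bound=4 product=12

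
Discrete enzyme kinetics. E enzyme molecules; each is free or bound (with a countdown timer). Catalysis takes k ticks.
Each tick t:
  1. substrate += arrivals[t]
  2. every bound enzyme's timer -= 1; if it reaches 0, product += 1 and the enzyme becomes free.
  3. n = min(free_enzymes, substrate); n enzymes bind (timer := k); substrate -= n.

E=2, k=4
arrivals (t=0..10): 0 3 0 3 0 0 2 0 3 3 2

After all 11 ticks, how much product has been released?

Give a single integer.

t=0: arr=0 -> substrate=0 bound=0 product=0
t=1: arr=3 -> substrate=1 bound=2 product=0
t=2: arr=0 -> substrate=1 bound=2 product=0
t=3: arr=3 -> substrate=4 bound=2 product=0
t=4: arr=0 -> substrate=4 bound=2 product=0
t=5: arr=0 -> substrate=2 bound=2 product=2
t=6: arr=2 -> substrate=4 bound=2 product=2
t=7: arr=0 -> substrate=4 bound=2 product=2
t=8: arr=3 -> substrate=7 bound=2 product=2
t=9: arr=3 -> substrate=8 bound=2 product=4
t=10: arr=2 -> substrate=10 bound=2 product=4

Answer: 4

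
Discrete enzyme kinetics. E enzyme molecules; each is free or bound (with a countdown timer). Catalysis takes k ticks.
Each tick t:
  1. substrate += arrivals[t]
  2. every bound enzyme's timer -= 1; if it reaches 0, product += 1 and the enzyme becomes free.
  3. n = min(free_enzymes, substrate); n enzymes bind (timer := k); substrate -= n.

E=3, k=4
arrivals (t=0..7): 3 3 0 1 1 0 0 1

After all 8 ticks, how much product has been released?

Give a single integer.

t=0: arr=3 -> substrate=0 bound=3 product=0
t=1: arr=3 -> substrate=3 bound=3 product=0
t=2: arr=0 -> substrate=3 bound=3 product=0
t=3: arr=1 -> substrate=4 bound=3 product=0
t=4: arr=1 -> substrate=2 bound=3 product=3
t=5: arr=0 -> substrate=2 bound=3 product=3
t=6: arr=0 -> substrate=2 bound=3 product=3
t=7: arr=1 -> substrate=3 bound=3 product=3

Answer: 3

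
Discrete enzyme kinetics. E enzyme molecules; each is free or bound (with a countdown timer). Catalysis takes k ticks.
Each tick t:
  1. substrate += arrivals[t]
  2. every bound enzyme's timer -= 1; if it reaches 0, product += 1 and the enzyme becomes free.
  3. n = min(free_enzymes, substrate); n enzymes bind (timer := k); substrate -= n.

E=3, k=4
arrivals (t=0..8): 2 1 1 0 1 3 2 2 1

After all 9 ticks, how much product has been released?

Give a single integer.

t=0: arr=2 -> substrate=0 bound=2 product=0
t=1: arr=1 -> substrate=0 bound=3 product=0
t=2: arr=1 -> substrate=1 bound=3 product=0
t=3: arr=0 -> substrate=1 bound=3 product=0
t=4: arr=1 -> substrate=0 bound=3 product=2
t=5: arr=3 -> substrate=2 bound=3 product=3
t=6: arr=2 -> substrate=4 bound=3 product=3
t=7: arr=2 -> substrate=6 bound=3 product=3
t=8: arr=1 -> substrate=5 bound=3 product=5

Answer: 5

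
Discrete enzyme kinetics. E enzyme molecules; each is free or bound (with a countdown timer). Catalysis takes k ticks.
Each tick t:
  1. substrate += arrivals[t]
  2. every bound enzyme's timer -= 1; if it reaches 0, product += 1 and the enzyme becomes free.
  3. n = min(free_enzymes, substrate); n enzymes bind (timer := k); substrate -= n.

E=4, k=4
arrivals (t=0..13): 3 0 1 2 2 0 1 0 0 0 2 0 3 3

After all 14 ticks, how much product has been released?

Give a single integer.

t=0: arr=3 -> substrate=0 bound=3 product=0
t=1: arr=0 -> substrate=0 bound=3 product=0
t=2: arr=1 -> substrate=0 bound=4 product=0
t=3: arr=2 -> substrate=2 bound=4 product=0
t=4: arr=2 -> substrate=1 bound=4 product=3
t=5: arr=0 -> substrate=1 bound=4 product=3
t=6: arr=1 -> substrate=1 bound=4 product=4
t=7: arr=0 -> substrate=1 bound=4 product=4
t=8: arr=0 -> substrate=0 bound=2 product=7
t=9: arr=0 -> substrate=0 bound=2 product=7
t=10: arr=2 -> substrate=0 bound=3 product=8
t=11: arr=0 -> substrate=0 bound=3 product=8
t=12: arr=3 -> substrate=1 bound=4 product=9
t=13: arr=3 -> substrate=4 bound=4 product=9

Answer: 9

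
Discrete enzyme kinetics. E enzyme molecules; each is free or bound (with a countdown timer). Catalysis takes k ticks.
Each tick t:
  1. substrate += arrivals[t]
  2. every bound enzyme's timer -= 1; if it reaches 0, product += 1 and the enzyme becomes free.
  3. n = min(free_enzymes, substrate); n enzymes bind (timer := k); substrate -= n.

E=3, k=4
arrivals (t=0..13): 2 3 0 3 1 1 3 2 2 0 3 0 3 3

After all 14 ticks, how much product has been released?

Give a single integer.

t=0: arr=2 -> substrate=0 bound=2 product=0
t=1: arr=3 -> substrate=2 bound=3 product=0
t=2: arr=0 -> substrate=2 bound=3 product=0
t=3: arr=3 -> substrate=5 bound=3 product=0
t=4: arr=1 -> substrate=4 bound=3 product=2
t=5: arr=1 -> substrate=4 bound=3 product=3
t=6: arr=3 -> substrate=7 bound=3 product=3
t=7: arr=2 -> substrate=9 bound=3 product=3
t=8: arr=2 -> substrate=9 bound=3 product=5
t=9: arr=0 -> substrate=8 bound=3 product=6
t=10: arr=3 -> substrate=11 bound=3 product=6
t=11: arr=0 -> substrate=11 bound=3 product=6
t=12: arr=3 -> substrate=12 bound=3 product=8
t=13: arr=3 -> substrate=14 bound=3 product=9

Answer: 9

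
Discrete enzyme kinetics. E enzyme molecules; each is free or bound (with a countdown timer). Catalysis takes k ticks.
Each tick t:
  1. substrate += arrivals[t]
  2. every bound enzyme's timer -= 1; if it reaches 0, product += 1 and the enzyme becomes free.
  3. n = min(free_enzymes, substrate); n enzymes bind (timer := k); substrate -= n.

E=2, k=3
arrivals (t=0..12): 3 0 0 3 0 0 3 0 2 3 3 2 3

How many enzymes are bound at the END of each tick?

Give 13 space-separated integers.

Answer: 2 2 2 2 2 2 2 2 2 2 2 2 2

Derivation:
t=0: arr=3 -> substrate=1 bound=2 product=0
t=1: arr=0 -> substrate=1 bound=2 product=0
t=2: arr=0 -> substrate=1 bound=2 product=0
t=3: arr=3 -> substrate=2 bound=2 product=2
t=4: arr=0 -> substrate=2 bound=2 product=2
t=5: arr=0 -> substrate=2 bound=2 product=2
t=6: arr=3 -> substrate=3 bound=2 product=4
t=7: arr=0 -> substrate=3 bound=2 product=4
t=8: arr=2 -> substrate=5 bound=2 product=4
t=9: arr=3 -> substrate=6 bound=2 product=6
t=10: arr=3 -> substrate=9 bound=2 product=6
t=11: arr=2 -> substrate=11 bound=2 product=6
t=12: arr=3 -> substrate=12 bound=2 product=8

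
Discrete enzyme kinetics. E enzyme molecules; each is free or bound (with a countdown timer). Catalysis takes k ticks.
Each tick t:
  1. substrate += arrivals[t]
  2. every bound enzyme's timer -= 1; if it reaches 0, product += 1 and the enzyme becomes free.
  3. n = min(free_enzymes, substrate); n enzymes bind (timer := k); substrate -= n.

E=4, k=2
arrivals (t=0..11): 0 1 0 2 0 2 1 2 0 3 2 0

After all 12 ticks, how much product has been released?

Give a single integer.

Answer: 11

Derivation:
t=0: arr=0 -> substrate=0 bound=0 product=0
t=1: arr=1 -> substrate=0 bound=1 product=0
t=2: arr=0 -> substrate=0 bound=1 product=0
t=3: arr=2 -> substrate=0 bound=2 product=1
t=4: arr=0 -> substrate=0 bound=2 product=1
t=5: arr=2 -> substrate=0 bound=2 product=3
t=6: arr=1 -> substrate=0 bound=3 product=3
t=7: arr=2 -> substrate=0 bound=3 product=5
t=8: arr=0 -> substrate=0 bound=2 product=6
t=9: arr=3 -> substrate=0 bound=3 product=8
t=10: arr=2 -> substrate=1 bound=4 product=8
t=11: arr=0 -> substrate=0 bound=2 product=11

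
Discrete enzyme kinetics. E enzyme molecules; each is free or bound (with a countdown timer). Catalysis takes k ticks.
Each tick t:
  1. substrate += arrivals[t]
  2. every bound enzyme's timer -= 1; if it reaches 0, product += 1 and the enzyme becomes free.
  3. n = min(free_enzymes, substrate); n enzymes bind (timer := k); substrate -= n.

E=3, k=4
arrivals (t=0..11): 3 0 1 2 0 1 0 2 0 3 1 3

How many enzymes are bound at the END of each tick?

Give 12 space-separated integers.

Answer: 3 3 3 3 3 3 3 3 3 3 3 3

Derivation:
t=0: arr=3 -> substrate=0 bound=3 product=0
t=1: arr=0 -> substrate=0 bound=3 product=0
t=2: arr=1 -> substrate=1 bound=3 product=0
t=3: arr=2 -> substrate=3 bound=3 product=0
t=4: arr=0 -> substrate=0 bound=3 product=3
t=5: arr=1 -> substrate=1 bound=3 product=3
t=6: arr=0 -> substrate=1 bound=3 product=3
t=7: arr=2 -> substrate=3 bound=3 product=3
t=8: arr=0 -> substrate=0 bound=3 product=6
t=9: arr=3 -> substrate=3 bound=3 product=6
t=10: arr=1 -> substrate=4 bound=3 product=6
t=11: arr=3 -> substrate=7 bound=3 product=6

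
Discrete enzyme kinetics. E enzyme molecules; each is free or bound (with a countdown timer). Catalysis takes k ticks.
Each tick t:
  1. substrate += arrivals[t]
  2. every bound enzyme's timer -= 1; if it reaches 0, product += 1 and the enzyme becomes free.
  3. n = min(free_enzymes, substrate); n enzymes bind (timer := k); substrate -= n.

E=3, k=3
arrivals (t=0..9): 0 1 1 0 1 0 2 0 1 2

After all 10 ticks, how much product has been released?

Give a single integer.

t=0: arr=0 -> substrate=0 bound=0 product=0
t=1: arr=1 -> substrate=0 bound=1 product=0
t=2: arr=1 -> substrate=0 bound=2 product=0
t=3: arr=0 -> substrate=0 bound=2 product=0
t=4: arr=1 -> substrate=0 bound=2 product=1
t=5: arr=0 -> substrate=0 bound=1 product=2
t=6: arr=2 -> substrate=0 bound=3 product=2
t=7: arr=0 -> substrate=0 bound=2 product=3
t=8: arr=1 -> substrate=0 bound=3 product=3
t=9: arr=2 -> substrate=0 bound=3 product=5

Answer: 5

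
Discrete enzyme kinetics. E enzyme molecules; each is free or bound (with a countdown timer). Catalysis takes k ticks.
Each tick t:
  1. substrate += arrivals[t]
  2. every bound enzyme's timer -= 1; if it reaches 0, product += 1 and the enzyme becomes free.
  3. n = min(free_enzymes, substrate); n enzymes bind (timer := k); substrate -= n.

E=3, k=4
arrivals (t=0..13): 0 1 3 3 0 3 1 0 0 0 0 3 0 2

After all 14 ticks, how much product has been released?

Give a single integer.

Answer: 7

Derivation:
t=0: arr=0 -> substrate=0 bound=0 product=0
t=1: arr=1 -> substrate=0 bound=1 product=0
t=2: arr=3 -> substrate=1 bound=3 product=0
t=3: arr=3 -> substrate=4 bound=3 product=0
t=4: arr=0 -> substrate=4 bound=3 product=0
t=5: arr=3 -> substrate=6 bound=3 product=1
t=6: arr=1 -> substrate=5 bound=3 product=3
t=7: arr=0 -> substrate=5 bound=3 product=3
t=8: arr=0 -> substrate=5 bound=3 product=3
t=9: arr=0 -> substrate=4 bound=3 product=4
t=10: arr=0 -> substrate=2 bound=3 product=6
t=11: arr=3 -> substrate=5 bound=3 product=6
t=12: arr=0 -> substrate=5 bound=3 product=6
t=13: arr=2 -> substrate=6 bound=3 product=7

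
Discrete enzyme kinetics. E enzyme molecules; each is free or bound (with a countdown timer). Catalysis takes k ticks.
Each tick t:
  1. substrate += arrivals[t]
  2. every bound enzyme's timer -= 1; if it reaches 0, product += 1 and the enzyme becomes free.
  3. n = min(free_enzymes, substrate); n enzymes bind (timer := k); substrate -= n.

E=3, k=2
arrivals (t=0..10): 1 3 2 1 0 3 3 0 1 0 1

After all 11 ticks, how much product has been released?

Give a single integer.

t=0: arr=1 -> substrate=0 bound=1 product=0
t=1: arr=3 -> substrate=1 bound=3 product=0
t=2: arr=2 -> substrate=2 bound=3 product=1
t=3: arr=1 -> substrate=1 bound=3 product=3
t=4: arr=0 -> substrate=0 bound=3 product=4
t=5: arr=3 -> substrate=1 bound=3 product=6
t=6: arr=3 -> substrate=3 bound=3 product=7
t=7: arr=0 -> substrate=1 bound=3 product=9
t=8: arr=1 -> substrate=1 bound=3 product=10
t=9: arr=0 -> substrate=0 bound=2 product=12
t=10: arr=1 -> substrate=0 bound=2 product=13

Answer: 13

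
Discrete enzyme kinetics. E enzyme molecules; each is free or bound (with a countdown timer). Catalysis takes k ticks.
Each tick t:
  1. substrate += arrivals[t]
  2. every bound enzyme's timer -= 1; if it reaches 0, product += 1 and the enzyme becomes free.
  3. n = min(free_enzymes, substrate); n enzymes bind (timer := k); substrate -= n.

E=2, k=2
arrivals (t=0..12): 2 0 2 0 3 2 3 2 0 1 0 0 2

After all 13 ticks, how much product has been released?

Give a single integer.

t=0: arr=2 -> substrate=0 bound=2 product=0
t=1: arr=0 -> substrate=0 bound=2 product=0
t=2: arr=2 -> substrate=0 bound=2 product=2
t=3: arr=0 -> substrate=0 bound=2 product=2
t=4: arr=3 -> substrate=1 bound=2 product=4
t=5: arr=2 -> substrate=3 bound=2 product=4
t=6: arr=3 -> substrate=4 bound=2 product=6
t=7: arr=2 -> substrate=6 bound=2 product=6
t=8: arr=0 -> substrate=4 bound=2 product=8
t=9: arr=1 -> substrate=5 bound=2 product=8
t=10: arr=0 -> substrate=3 bound=2 product=10
t=11: arr=0 -> substrate=3 bound=2 product=10
t=12: arr=2 -> substrate=3 bound=2 product=12

Answer: 12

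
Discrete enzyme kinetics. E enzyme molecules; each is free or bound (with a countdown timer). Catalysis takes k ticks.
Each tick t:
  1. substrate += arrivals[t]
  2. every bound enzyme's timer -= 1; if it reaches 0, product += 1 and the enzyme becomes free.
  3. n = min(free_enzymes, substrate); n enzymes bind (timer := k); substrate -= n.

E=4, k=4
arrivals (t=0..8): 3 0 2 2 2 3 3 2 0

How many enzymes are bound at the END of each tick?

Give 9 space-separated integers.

Answer: 3 3 4 4 4 4 4 4 4

Derivation:
t=0: arr=3 -> substrate=0 bound=3 product=0
t=1: arr=0 -> substrate=0 bound=3 product=0
t=2: arr=2 -> substrate=1 bound=4 product=0
t=3: arr=2 -> substrate=3 bound=4 product=0
t=4: arr=2 -> substrate=2 bound=4 product=3
t=5: arr=3 -> substrate=5 bound=4 product=3
t=6: arr=3 -> substrate=7 bound=4 product=4
t=7: arr=2 -> substrate=9 bound=4 product=4
t=8: arr=0 -> substrate=6 bound=4 product=7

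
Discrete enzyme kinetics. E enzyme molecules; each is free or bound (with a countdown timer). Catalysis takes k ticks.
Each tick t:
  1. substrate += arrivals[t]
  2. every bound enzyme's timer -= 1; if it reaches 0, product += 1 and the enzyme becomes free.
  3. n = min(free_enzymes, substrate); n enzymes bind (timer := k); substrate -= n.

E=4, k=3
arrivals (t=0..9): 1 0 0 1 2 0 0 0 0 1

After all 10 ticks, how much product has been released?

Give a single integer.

Answer: 4

Derivation:
t=0: arr=1 -> substrate=0 bound=1 product=0
t=1: arr=0 -> substrate=0 bound=1 product=0
t=2: arr=0 -> substrate=0 bound=1 product=0
t=3: arr=1 -> substrate=0 bound=1 product=1
t=4: arr=2 -> substrate=0 bound=3 product=1
t=5: arr=0 -> substrate=0 bound=3 product=1
t=6: arr=0 -> substrate=0 bound=2 product=2
t=7: arr=0 -> substrate=0 bound=0 product=4
t=8: arr=0 -> substrate=0 bound=0 product=4
t=9: arr=1 -> substrate=0 bound=1 product=4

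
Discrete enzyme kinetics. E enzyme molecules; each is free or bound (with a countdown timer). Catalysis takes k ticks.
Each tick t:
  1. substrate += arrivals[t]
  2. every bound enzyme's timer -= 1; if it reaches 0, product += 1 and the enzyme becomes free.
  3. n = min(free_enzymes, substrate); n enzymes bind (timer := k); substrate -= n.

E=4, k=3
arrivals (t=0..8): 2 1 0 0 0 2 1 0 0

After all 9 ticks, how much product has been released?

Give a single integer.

t=0: arr=2 -> substrate=0 bound=2 product=0
t=1: arr=1 -> substrate=0 bound=3 product=0
t=2: arr=0 -> substrate=0 bound=3 product=0
t=3: arr=0 -> substrate=0 bound=1 product=2
t=4: arr=0 -> substrate=0 bound=0 product=3
t=5: arr=2 -> substrate=0 bound=2 product=3
t=6: arr=1 -> substrate=0 bound=3 product=3
t=7: arr=0 -> substrate=0 bound=3 product=3
t=8: arr=0 -> substrate=0 bound=1 product=5

Answer: 5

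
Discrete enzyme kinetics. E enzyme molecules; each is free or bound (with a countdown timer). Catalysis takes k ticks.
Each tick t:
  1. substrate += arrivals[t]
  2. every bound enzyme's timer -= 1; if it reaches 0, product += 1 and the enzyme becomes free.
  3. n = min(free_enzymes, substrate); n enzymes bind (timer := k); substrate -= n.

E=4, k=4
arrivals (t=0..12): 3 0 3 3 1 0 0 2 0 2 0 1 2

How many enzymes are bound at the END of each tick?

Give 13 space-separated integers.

t=0: arr=3 -> substrate=0 bound=3 product=0
t=1: arr=0 -> substrate=0 bound=3 product=0
t=2: arr=3 -> substrate=2 bound=4 product=0
t=3: arr=3 -> substrate=5 bound=4 product=0
t=4: arr=1 -> substrate=3 bound=4 product=3
t=5: arr=0 -> substrate=3 bound=4 product=3
t=6: arr=0 -> substrate=2 bound=4 product=4
t=7: arr=2 -> substrate=4 bound=4 product=4
t=8: arr=0 -> substrate=1 bound=4 product=7
t=9: arr=2 -> substrate=3 bound=4 product=7
t=10: arr=0 -> substrate=2 bound=4 product=8
t=11: arr=1 -> substrate=3 bound=4 product=8
t=12: arr=2 -> substrate=2 bound=4 product=11

Answer: 3 3 4 4 4 4 4 4 4 4 4 4 4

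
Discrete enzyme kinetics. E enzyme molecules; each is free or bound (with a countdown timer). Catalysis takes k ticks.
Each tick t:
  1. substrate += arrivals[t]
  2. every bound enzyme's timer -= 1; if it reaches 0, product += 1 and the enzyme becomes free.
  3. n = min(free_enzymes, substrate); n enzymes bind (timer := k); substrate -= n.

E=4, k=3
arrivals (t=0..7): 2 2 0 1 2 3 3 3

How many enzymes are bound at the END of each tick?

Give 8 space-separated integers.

t=0: arr=2 -> substrate=0 bound=2 product=0
t=1: arr=2 -> substrate=0 bound=4 product=0
t=2: arr=0 -> substrate=0 bound=4 product=0
t=3: arr=1 -> substrate=0 bound=3 product=2
t=4: arr=2 -> substrate=0 bound=3 product=4
t=5: arr=3 -> substrate=2 bound=4 product=4
t=6: arr=3 -> substrate=4 bound=4 product=5
t=7: arr=3 -> substrate=5 bound=4 product=7

Answer: 2 4 4 3 3 4 4 4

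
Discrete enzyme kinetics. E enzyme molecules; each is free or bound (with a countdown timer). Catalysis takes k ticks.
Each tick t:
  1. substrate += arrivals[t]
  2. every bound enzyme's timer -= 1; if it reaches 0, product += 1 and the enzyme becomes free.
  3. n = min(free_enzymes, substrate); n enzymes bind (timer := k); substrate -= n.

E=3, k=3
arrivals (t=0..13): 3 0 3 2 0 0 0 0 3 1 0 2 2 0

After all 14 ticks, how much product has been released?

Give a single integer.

t=0: arr=3 -> substrate=0 bound=3 product=0
t=1: arr=0 -> substrate=0 bound=3 product=0
t=2: arr=3 -> substrate=3 bound=3 product=0
t=3: arr=2 -> substrate=2 bound=3 product=3
t=4: arr=0 -> substrate=2 bound=3 product=3
t=5: arr=0 -> substrate=2 bound=3 product=3
t=6: arr=0 -> substrate=0 bound=2 product=6
t=7: arr=0 -> substrate=0 bound=2 product=6
t=8: arr=3 -> substrate=2 bound=3 product=6
t=9: arr=1 -> substrate=1 bound=3 product=8
t=10: arr=0 -> substrate=1 bound=3 product=8
t=11: arr=2 -> substrate=2 bound=3 product=9
t=12: arr=2 -> substrate=2 bound=3 product=11
t=13: arr=0 -> substrate=2 bound=3 product=11

Answer: 11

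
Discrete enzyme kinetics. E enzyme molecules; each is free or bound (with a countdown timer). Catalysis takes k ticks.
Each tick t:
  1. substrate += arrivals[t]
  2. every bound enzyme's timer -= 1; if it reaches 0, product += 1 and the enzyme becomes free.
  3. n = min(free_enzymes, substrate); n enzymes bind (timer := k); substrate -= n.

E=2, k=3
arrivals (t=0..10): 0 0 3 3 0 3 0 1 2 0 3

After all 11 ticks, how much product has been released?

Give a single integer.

t=0: arr=0 -> substrate=0 bound=0 product=0
t=1: arr=0 -> substrate=0 bound=0 product=0
t=2: arr=3 -> substrate=1 bound=2 product=0
t=3: arr=3 -> substrate=4 bound=2 product=0
t=4: arr=0 -> substrate=4 bound=2 product=0
t=5: arr=3 -> substrate=5 bound=2 product=2
t=6: arr=0 -> substrate=5 bound=2 product=2
t=7: arr=1 -> substrate=6 bound=2 product=2
t=8: arr=2 -> substrate=6 bound=2 product=4
t=9: arr=0 -> substrate=6 bound=2 product=4
t=10: arr=3 -> substrate=9 bound=2 product=4

Answer: 4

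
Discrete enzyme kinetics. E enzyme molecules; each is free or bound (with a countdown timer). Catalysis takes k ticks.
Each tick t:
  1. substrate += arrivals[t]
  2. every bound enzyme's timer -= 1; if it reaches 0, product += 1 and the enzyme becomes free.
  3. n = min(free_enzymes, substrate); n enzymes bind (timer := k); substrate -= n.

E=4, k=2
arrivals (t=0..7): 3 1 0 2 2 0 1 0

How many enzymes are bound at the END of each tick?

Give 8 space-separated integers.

t=0: arr=3 -> substrate=0 bound=3 product=0
t=1: arr=1 -> substrate=0 bound=4 product=0
t=2: arr=0 -> substrate=0 bound=1 product=3
t=3: arr=2 -> substrate=0 bound=2 product=4
t=4: arr=2 -> substrate=0 bound=4 product=4
t=5: arr=0 -> substrate=0 bound=2 product=6
t=6: arr=1 -> substrate=0 bound=1 product=8
t=7: arr=0 -> substrate=0 bound=1 product=8

Answer: 3 4 1 2 4 2 1 1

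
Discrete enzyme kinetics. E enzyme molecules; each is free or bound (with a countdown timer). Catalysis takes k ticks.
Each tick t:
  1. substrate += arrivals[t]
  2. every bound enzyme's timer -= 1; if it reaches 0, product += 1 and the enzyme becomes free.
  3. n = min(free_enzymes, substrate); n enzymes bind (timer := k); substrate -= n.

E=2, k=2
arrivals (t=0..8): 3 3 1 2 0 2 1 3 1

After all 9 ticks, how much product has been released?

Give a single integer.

Answer: 8

Derivation:
t=0: arr=3 -> substrate=1 bound=2 product=0
t=1: arr=3 -> substrate=4 bound=2 product=0
t=2: arr=1 -> substrate=3 bound=2 product=2
t=3: arr=2 -> substrate=5 bound=2 product=2
t=4: arr=0 -> substrate=3 bound=2 product=4
t=5: arr=2 -> substrate=5 bound=2 product=4
t=6: arr=1 -> substrate=4 bound=2 product=6
t=7: arr=3 -> substrate=7 bound=2 product=6
t=8: arr=1 -> substrate=6 bound=2 product=8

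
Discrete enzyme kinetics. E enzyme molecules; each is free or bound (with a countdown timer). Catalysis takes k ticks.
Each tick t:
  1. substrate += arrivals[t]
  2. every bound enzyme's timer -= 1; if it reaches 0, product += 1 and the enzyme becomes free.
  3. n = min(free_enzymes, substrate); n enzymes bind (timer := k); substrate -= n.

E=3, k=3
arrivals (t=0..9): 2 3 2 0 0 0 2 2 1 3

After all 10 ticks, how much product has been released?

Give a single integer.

Answer: 8

Derivation:
t=0: arr=2 -> substrate=0 bound=2 product=0
t=1: arr=3 -> substrate=2 bound=3 product=0
t=2: arr=2 -> substrate=4 bound=3 product=0
t=3: arr=0 -> substrate=2 bound=3 product=2
t=4: arr=0 -> substrate=1 bound=3 product=3
t=5: arr=0 -> substrate=1 bound=3 product=3
t=6: arr=2 -> substrate=1 bound=3 product=5
t=7: arr=2 -> substrate=2 bound=3 product=6
t=8: arr=1 -> substrate=3 bound=3 product=6
t=9: arr=3 -> substrate=4 bound=3 product=8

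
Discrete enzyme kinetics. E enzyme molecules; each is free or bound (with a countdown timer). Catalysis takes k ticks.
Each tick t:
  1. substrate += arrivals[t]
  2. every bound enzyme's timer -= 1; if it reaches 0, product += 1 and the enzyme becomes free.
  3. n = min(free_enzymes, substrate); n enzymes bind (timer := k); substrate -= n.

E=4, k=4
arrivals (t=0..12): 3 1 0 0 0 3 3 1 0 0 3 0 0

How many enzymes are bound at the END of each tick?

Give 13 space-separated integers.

t=0: arr=3 -> substrate=0 bound=3 product=0
t=1: arr=1 -> substrate=0 bound=4 product=0
t=2: arr=0 -> substrate=0 bound=4 product=0
t=3: arr=0 -> substrate=0 bound=4 product=0
t=4: arr=0 -> substrate=0 bound=1 product=3
t=5: arr=3 -> substrate=0 bound=3 product=4
t=6: arr=3 -> substrate=2 bound=4 product=4
t=7: arr=1 -> substrate=3 bound=4 product=4
t=8: arr=0 -> substrate=3 bound=4 product=4
t=9: arr=0 -> substrate=0 bound=4 product=7
t=10: arr=3 -> substrate=2 bound=4 product=8
t=11: arr=0 -> substrate=2 bound=4 product=8
t=12: arr=0 -> substrate=2 bound=4 product=8

Answer: 3 4 4 4 1 3 4 4 4 4 4 4 4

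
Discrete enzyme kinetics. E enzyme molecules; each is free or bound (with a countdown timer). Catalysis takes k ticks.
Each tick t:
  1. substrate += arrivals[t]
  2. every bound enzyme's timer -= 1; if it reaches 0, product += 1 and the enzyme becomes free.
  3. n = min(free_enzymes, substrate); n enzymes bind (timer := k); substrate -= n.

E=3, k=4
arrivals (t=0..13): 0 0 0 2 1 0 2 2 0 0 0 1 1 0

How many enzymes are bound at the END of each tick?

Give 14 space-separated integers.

t=0: arr=0 -> substrate=0 bound=0 product=0
t=1: arr=0 -> substrate=0 bound=0 product=0
t=2: arr=0 -> substrate=0 bound=0 product=0
t=3: arr=2 -> substrate=0 bound=2 product=0
t=4: arr=1 -> substrate=0 bound=3 product=0
t=5: arr=0 -> substrate=0 bound=3 product=0
t=6: arr=2 -> substrate=2 bound=3 product=0
t=7: arr=2 -> substrate=2 bound=3 product=2
t=8: arr=0 -> substrate=1 bound=3 product=3
t=9: arr=0 -> substrate=1 bound=3 product=3
t=10: arr=0 -> substrate=1 bound=3 product=3
t=11: arr=1 -> substrate=0 bound=3 product=5
t=12: arr=1 -> substrate=0 bound=3 product=6
t=13: arr=0 -> substrate=0 bound=3 product=6

Answer: 0 0 0 2 3 3 3 3 3 3 3 3 3 3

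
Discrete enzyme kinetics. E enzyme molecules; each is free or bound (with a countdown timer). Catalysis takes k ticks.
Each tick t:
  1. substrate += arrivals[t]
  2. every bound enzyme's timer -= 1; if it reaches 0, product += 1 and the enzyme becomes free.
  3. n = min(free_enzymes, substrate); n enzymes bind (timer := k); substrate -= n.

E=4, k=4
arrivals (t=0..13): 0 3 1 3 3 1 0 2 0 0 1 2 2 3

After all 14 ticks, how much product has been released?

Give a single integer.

Answer: 11

Derivation:
t=0: arr=0 -> substrate=0 bound=0 product=0
t=1: arr=3 -> substrate=0 bound=3 product=0
t=2: arr=1 -> substrate=0 bound=4 product=0
t=3: arr=3 -> substrate=3 bound=4 product=0
t=4: arr=3 -> substrate=6 bound=4 product=0
t=5: arr=1 -> substrate=4 bound=4 product=3
t=6: arr=0 -> substrate=3 bound=4 product=4
t=7: arr=2 -> substrate=5 bound=4 product=4
t=8: arr=0 -> substrate=5 bound=4 product=4
t=9: arr=0 -> substrate=2 bound=4 product=7
t=10: arr=1 -> substrate=2 bound=4 product=8
t=11: arr=2 -> substrate=4 bound=4 product=8
t=12: arr=2 -> substrate=6 bound=4 product=8
t=13: arr=3 -> substrate=6 bound=4 product=11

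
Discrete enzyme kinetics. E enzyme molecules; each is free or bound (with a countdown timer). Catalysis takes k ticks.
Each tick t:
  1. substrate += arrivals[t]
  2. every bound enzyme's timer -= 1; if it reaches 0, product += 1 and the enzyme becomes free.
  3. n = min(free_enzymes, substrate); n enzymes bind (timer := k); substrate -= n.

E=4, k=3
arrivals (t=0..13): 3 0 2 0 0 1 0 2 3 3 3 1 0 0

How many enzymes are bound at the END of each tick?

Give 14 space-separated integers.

Answer: 3 3 4 2 2 2 1 3 4 4 4 4 4 4

Derivation:
t=0: arr=3 -> substrate=0 bound=3 product=0
t=1: arr=0 -> substrate=0 bound=3 product=0
t=2: arr=2 -> substrate=1 bound=4 product=0
t=3: arr=0 -> substrate=0 bound=2 product=3
t=4: arr=0 -> substrate=0 bound=2 product=3
t=5: arr=1 -> substrate=0 bound=2 product=4
t=6: arr=0 -> substrate=0 bound=1 product=5
t=7: arr=2 -> substrate=0 bound=3 product=5
t=8: arr=3 -> substrate=1 bound=4 product=6
t=9: arr=3 -> substrate=4 bound=4 product=6
t=10: arr=3 -> substrate=5 bound=4 product=8
t=11: arr=1 -> substrate=4 bound=4 product=10
t=12: arr=0 -> substrate=4 bound=4 product=10
t=13: arr=0 -> substrate=2 bound=4 product=12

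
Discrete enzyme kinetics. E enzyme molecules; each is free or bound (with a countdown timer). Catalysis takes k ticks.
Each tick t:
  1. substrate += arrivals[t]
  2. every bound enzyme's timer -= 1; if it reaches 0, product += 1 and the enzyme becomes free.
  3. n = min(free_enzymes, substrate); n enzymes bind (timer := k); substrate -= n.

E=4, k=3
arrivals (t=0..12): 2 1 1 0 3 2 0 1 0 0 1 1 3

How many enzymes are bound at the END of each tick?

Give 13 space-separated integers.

t=0: arr=2 -> substrate=0 bound=2 product=0
t=1: arr=1 -> substrate=0 bound=3 product=0
t=2: arr=1 -> substrate=0 bound=4 product=0
t=3: arr=0 -> substrate=0 bound=2 product=2
t=4: arr=3 -> substrate=0 bound=4 product=3
t=5: arr=2 -> substrate=1 bound=4 product=4
t=6: arr=0 -> substrate=1 bound=4 product=4
t=7: arr=1 -> substrate=0 bound=3 product=7
t=8: arr=0 -> substrate=0 bound=2 product=8
t=9: arr=0 -> substrate=0 bound=2 product=8
t=10: arr=1 -> substrate=0 bound=1 product=10
t=11: arr=1 -> substrate=0 bound=2 product=10
t=12: arr=3 -> substrate=1 bound=4 product=10

Answer: 2 3 4 2 4 4 4 3 2 2 1 2 4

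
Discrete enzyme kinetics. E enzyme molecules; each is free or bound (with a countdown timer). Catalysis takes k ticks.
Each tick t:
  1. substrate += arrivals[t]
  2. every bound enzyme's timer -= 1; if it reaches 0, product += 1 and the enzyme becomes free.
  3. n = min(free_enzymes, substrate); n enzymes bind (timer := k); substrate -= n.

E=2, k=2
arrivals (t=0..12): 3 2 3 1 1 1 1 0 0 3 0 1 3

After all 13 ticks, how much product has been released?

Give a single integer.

Answer: 12

Derivation:
t=0: arr=3 -> substrate=1 bound=2 product=0
t=1: arr=2 -> substrate=3 bound=2 product=0
t=2: arr=3 -> substrate=4 bound=2 product=2
t=3: arr=1 -> substrate=5 bound=2 product=2
t=4: arr=1 -> substrate=4 bound=2 product=4
t=5: arr=1 -> substrate=5 bound=2 product=4
t=6: arr=1 -> substrate=4 bound=2 product=6
t=7: arr=0 -> substrate=4 bound=2 product=6
t=8: arr=0 -> substrate=2 bound=2 product=8
t=9: arr=3 -> substrate=5 bound=2 product=8
t=10: arr=0 -> substrate=3 bound=2 product=10
t=11: arr=1 -> substrate=4 bound=2 product=10
t=12: arr=3 -> substrate=5 bound=2 product=12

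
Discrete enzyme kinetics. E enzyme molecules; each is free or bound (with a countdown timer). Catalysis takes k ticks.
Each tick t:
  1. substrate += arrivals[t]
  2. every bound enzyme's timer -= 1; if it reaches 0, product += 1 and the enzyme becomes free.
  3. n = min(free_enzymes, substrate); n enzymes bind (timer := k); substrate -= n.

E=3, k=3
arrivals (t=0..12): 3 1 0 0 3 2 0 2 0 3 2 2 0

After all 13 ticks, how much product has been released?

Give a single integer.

Answer: 10

Derivation:
t=0: arr=3 -> substrate=0 bound=3 product=0
t=1: arr=1 -> substrate=1 bound=3 product=0
t=2: arr=0 -> substrate=1 bound=3 product=0
t=3: arr=0 -> substrate=0 bound=1 product=3
t=4: arr=3 -> substrate=1 bound=3 product=3
t=5: arr=2 -> substrate=3 bound=3 product=3
t=6: arr=0 -> substrate=2 bound=3 product=4
t=7: arr=2 -> substrate=2 bound=3 product=6
t=8: arr=0 -> substrate=2 bound=3 product=6
t=9: arr=3 -> substrate=4 bound=3 product=7
t=10: arr=2 -> substrate=4 bound=3 product=9
t=11: arr=2 -> substrate=6 bound=3 product=9
t=12: arr=0 -> substrate=5 bound=3 product=10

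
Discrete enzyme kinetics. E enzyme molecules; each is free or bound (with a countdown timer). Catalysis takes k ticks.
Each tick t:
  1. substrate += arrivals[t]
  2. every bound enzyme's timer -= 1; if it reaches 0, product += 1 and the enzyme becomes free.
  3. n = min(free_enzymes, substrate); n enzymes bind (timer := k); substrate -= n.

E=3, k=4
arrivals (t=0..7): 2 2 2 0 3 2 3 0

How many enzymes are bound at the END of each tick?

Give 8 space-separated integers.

Answer: 2 3 3 3 3 3 3 3

Derivation:
t=0: arr=2 -> substrate=0 bound=2 product=0
t=1: arr=2 -> substrate=1 bound=3 product=0
t=2: arr=2 -> substrate=3 bound=3 product=0
t=3: arr=0 -> substrate=3 bound=3 product=0
t=4: arr=3 -> substrate=4 bound=3 product=2
t=5: arr=2 -> substrate=5 bound=3 product=3
t=6: arr=3 -> substrate=8 bound=3 product=3
t=7: arr=0 -> substrate=8 bound=3 product=3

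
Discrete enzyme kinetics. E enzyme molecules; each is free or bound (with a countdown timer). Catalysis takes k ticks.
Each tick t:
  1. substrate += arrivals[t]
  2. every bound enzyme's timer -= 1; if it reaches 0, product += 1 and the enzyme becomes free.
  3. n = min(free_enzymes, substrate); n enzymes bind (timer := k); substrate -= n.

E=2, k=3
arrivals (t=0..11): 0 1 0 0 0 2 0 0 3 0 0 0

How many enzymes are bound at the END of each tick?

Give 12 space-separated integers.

t=0: arr=0 -> substrate=0 bound=0 product=0
t=1: arr=1 -> substrate=0 bound=1 product=0
t=2: arr=0 -> substrate=0 bound=1 product=0
t=3: arr=0 -> substrate=0 bound=1 product=0
t=4: arr=0 -> substrate=0 bound=0 product=1
t=5: arr=2 -> substrate=0 bound=2 product=1
t=6: arr=0 -> substrate=0 bound=2 product=1
t=7: arr=0 -> substrate=0 bound=2 product=1
t=8: arr=3 -> substrate=1 bound=2 product=3
t=9: arr=0 -> substrate=1 bound=2 product=3
t=10: arr=0 -> substrate=1 bound=2 product=3
t=11: arr=0 -> substrate=0 bound=1 product=5

Answer: 0 1 1 1 0 2 2 2 2 2 2 1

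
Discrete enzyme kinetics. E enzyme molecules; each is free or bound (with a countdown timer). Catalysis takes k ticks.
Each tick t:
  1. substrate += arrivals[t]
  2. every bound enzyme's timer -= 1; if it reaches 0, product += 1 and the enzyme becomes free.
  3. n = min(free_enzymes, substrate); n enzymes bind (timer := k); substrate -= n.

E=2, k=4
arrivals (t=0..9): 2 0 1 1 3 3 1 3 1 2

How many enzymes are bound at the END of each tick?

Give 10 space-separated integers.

t=0: arr=2 -> substrate=0 bound=2 product=0
t=1: arr=0 -> substrate=0 bound=2 product=0
t=2: arr=1 -> substrate=1 bound=2 product=0
t=3: arr=1 -> substrate=2 bound=2 product=0
t=4: arr=3 -> substrate=3 bound=2 product=2
t=5: arr=3 -> substrate=6 bound=2 product=2
t=6: arr=1 -> substrate=7 bound=2 product=2
t=7: arr=3 -> substrate=10 bound=2 product=2
t=8: arr=1 -> substrate=9 bound=2 product=4
t=9: arr=2 -> substrate=11 bound=2 product=4

Answer: 2 2 2 2 2 2 2 2 2 2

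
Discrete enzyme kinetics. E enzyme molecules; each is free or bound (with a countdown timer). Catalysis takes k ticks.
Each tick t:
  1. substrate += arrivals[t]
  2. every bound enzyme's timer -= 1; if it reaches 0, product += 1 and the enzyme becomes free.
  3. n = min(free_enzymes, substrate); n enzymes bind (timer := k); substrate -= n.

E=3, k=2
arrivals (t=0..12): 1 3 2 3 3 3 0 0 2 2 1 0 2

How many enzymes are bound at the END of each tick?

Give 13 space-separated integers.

Answer: 1 3 3 3 3 3 3 3 3 3 3 3 3

Derivation:
t=0: arr=1 -> substrate=0 bound=1 product=0
t=1: arr=3 -> substrate=1 bound=3 product=0
t=2: arr=2 -> substrate=2 bound=3 product=1
t=3: arr=3 -> substrate=3 bound=3 product=3
t=4: arr=3 -> substrate=5 bound=3 product=4
t=5: arr=3 -> substrate=6 bound=3 product=6
t=6: arr=0 -> substrate=5 bound=3 product=7
t=7: arr=0 -> substrate=3 bound=3 product=9
t=8: arr=2 -> substrate=4 bound=3 product=10
t=9: arr=2 -> substrate=4 bound=3 product=12
t=10: arr=1 -> substrate=4 bound=3 product=13
t=11: arr=0 -> substrate=2 bound=3 product=15
t=12: arr=2 -> substrate=3 bound=3 product=16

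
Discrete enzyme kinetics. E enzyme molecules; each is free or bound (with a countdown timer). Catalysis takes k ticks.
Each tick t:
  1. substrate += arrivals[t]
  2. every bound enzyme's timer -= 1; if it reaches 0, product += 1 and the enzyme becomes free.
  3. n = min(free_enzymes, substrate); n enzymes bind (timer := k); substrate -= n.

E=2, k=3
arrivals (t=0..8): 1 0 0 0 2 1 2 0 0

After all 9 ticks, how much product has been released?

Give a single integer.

Answer: 3

Derivation:
t=0: arr=1 -> substrate=0 bound=1 product=0
t=1: arr=0 -> substrate=0 bound=1 product=0
t=2: arr=0 -> substrate=0 bound=1 product=0
t=3: arr=0 -> substrate=0 bound=0 product=1
t=4: arr=2 -> substrate=0 bound=2 product=1
t=5: arr=1 -> substrate=1 bound=2 product=1
t=6: arr=2 -> substrate=3 bound=2 product=1
t=7: arr=0 -> substrate=1 bound=2 product=3
t=8: arr=0 -> substrate=1 bound=2 product=3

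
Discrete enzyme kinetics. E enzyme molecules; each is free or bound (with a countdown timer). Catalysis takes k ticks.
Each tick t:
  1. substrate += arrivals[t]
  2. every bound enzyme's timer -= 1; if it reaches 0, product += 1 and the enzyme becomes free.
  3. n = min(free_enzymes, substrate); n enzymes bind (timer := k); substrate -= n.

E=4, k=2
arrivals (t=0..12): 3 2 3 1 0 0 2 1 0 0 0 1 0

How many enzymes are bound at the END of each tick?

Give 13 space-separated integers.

Answer: 3 4 4 4 2 1 2 3 1 0 0 1 1

Derivation:
t=0: arr=3 -> substrate=0 bound=3 product=0
t=1: arr=2 -> substrate=1 bound=4 product=0
t=2: arr=3 -> substrate=1 bound=4 product=3
t=3: arr=1 -> substrate=1 bound=4 product=4
t=4: arr=0 -> substrate=0 bound=2 product=7
t=5: arr=0 -> substrate=0 bound=1 product=8
t=6: arr=2 -> substrate=0 bound=2 product=9
t=7: arr=1 -> substrate=0 bound=3 product=9
t=8: arr=0 -> substrate=0 bound=1 product=11
t=9: arr=0 -> substrate=0 bound=0 product=12
t=10: arr=0 -> substrate=0 bound=0 product=12
t=11: arr=1 -> substrate=0 bound=1 product=12
t=12: arr=0 -> substrate=0 bound=1 product=12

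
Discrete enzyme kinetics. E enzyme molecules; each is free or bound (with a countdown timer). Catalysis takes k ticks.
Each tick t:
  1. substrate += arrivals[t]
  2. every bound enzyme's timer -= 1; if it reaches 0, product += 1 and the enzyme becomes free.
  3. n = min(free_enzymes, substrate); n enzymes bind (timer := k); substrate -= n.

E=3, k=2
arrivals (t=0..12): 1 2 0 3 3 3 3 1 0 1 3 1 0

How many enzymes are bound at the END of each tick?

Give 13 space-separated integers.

t=0: arr=1 -> substrate=0 bound=1 product=0
t=1: arr=2 -> substrate=0 bound=3 product=0
t=2: arr=0 -> substrate=0 bound=2 product=1
t=3: arr=3 -> substrate=0 bound=3 product=3
t=4: arr=3 -> substrate=3 bound=3 product=3
t=5: arr=3 -> substrate=3 bound=3 product=6
t=6: arr=3 -> substrate=6 bound=3 product=6
t=7: arr=1 -> substrate=4 bound=3 product=9
t=8: arr=0 -> substrate=4 bound=3 product=9
t=9: arr=1 -> substrate=2 bound=3 product=12
t=10: arr=3 -> substrate=5 bound=3 product=12
t=11: arr=1 -> substrate=3 bound=3 product=15
t=12: arr=0 -> substrate=3 bound=3 product=15

Answer: 1 3 2 3 3 3 3 3 3 3 3 3 3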